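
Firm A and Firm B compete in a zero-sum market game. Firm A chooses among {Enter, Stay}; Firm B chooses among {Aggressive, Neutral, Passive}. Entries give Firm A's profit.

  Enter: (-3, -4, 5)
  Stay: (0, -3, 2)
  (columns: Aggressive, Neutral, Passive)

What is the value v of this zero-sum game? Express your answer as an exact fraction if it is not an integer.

Row minima: Enter → -4, Stay → -3; maximin = -3.
Column maxima: Aggressive → 0, Neutral → -3, Passive → 5; minimax = -3.
Since maximin = minimax = -3, there is a saddle point and the value is -3.

-3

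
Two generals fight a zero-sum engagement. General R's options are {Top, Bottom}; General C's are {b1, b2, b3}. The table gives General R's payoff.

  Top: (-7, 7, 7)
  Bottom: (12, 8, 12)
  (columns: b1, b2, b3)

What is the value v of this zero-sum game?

8

Row minima: Top → -7, Bottom → 8; maximin = 8.
Column maxima: b1 → 12, b2 → 8, b3 → 12; minimax = 8.
Since maximin = minimax = 8, there is a saddle point and the value is 8.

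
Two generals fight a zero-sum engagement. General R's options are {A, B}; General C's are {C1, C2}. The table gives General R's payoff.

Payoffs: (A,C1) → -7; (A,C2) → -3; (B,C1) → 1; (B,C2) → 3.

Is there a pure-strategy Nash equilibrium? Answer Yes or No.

Row minima: A → -7, B → 1; maximin = 1.
Column maxima: C1 → 1, C2 → 3; minimax = 1.
maximin = minimax = 1, so a saddle point exists.

Yes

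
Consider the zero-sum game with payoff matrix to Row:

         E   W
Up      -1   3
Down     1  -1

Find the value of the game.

1/3

Row minima: Up → -1, Down → -1; maximin = -1.
Column maxima: E → 1, W → 3; minimax = 1.
-1 ≠ 1, so there is no saddle point; optimal play is mixed.
Let Row play Up with probability p. Expected payoff against E: (-1)p + 1(1−p) = −2p + 1; against W: 3p + (-1)(1−p) = 4p − 1.
Setting these equal: −2p + 1 = 4p − 1 ⇒ −6p = -2 ⇒ p = 1/3, and the value is (-2)·(1/3) + 1 = 1/3.
For Column: with q = P(E), equating Up's and Down's payoffs gives −4q + 3 = 2q − 1 ⇒ q = 2/3.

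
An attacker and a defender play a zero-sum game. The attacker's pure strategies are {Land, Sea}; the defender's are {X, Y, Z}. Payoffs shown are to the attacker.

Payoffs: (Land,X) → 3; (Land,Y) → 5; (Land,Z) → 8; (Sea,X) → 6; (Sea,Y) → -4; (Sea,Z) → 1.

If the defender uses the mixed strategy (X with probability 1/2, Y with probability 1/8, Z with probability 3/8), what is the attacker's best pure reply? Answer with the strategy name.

Expected payoff of Land: (1/2)·3 + (1/8)·5 + (3/8)·8 = 41/8.
Expected payoff of Sea: (1/2)·6 + (1/8)·(-4) + (3/8)·1 = 23/8.
The largest is 41/8, so the attacker's best response is Land.

Land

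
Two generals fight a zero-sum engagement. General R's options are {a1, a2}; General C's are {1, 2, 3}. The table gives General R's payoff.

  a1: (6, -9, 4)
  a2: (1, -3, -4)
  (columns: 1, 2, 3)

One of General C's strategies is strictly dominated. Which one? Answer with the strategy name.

2 holds General R's payoff strictly below 1 in every row: -9 < 6, -3 < 1.
So 1 is strictly dominated for General C.

1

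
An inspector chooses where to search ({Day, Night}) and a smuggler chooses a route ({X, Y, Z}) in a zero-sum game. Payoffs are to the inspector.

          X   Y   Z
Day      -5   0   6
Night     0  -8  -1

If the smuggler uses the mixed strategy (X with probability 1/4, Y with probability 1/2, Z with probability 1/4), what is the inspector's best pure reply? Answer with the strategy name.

Expected payoff of Day: (1/4)·(-5) + (1/2)·0 + (1/4)·6 = 1/4.
Expected payoff of Night: (1/4)·0 + (1/2)·(-8) + (1/4)·(-1) = -17/4.
The largest is 1/4, so the inspector's best response is Day.

Day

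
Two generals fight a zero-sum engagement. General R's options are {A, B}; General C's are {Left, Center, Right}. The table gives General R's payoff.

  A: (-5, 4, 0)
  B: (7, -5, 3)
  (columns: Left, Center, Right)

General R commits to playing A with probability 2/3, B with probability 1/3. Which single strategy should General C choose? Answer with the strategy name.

Left

If General C plays Left, General R's expected payoff is (2/3)·(-5) + (1/3)·7 = -1.
If General C plays Center, General R's expected payoff is (2/3)·4 + (1/3)·(-5) = 1.
If General C plays Right, General R's expected payoff is (2/3)·0 + (1/3)·3 = 1.
General C minimizes General R's payoff; the smallest is -1, so the best response is Left.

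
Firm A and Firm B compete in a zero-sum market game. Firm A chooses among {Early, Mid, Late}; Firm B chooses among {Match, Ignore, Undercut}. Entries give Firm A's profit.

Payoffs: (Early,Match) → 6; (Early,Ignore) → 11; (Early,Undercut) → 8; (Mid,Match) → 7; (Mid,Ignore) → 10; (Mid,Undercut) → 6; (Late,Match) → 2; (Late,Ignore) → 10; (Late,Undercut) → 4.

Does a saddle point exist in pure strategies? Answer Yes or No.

No

Row minima: Early → 6, Mid → 6, Late → 2; maximin = 6.
Column maxima: Match → 7, Ignore → 11, Undercut → 8; minimax = 7.
6 ≠ 7, so no pure-strategy equilibrium exists.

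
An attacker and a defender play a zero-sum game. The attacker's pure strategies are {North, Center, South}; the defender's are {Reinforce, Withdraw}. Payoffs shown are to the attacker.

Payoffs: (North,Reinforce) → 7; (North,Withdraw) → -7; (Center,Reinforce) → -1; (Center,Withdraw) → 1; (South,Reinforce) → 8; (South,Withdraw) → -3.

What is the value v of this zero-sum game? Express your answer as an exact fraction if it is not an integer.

5/13

Row minima: North → -7, Center → -1, South → -3; maximin = -1.
Column maxima: Reinforce → 8, Withdraw → 1; minimax = 1.
-1 ≠ 1, so there is no saddle point; optimal play is mixed.
North is strictly dominated by South, so the attacker never plays it.
On the remaining 2×2 (Center, South vs Reinforce, Withdraw):
Let the attacker play Center with probability p. Expected payoff against Reinforce: (-1)p + 8(1−p) = −9p + 8; against Withdraw: 1p + (-3)(1−p) = 4p − 3.
Setting these equal: −9p + 8 = 4p − 3 ⇒ −13p = -11 ⇒ p = 11/13, and the value is (-9)·(11/13) + 8 = 5/13.
For the defender: with q = P(Reinforce), equating Center's and South's payoffs gives −2q + 1 = 11q − 3 ⇒ q = 4/13.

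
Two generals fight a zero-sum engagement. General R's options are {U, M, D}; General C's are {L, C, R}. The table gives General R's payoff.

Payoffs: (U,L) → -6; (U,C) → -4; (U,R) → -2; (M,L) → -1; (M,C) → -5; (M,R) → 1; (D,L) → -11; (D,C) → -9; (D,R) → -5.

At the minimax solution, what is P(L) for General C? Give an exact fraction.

1/6

Row minima: U → -6, M → -5, D → -11; maximin = -5.
Column maxima: L → -1, C → -4, R → 1; minimax = -4.
-5 ≠ -4, so there is no saddle point; optimal play is mixed.
D is strictly dominated by U, so General R never plays it.
R is strictly dominated by L (it gives General R strictly more in every row), so General C never plays it.
On the remaining 2×2 (U, M vs L, C):
Let General R play U with probability p. Expected payoff against L: (-6)p + (-1)(1−p) = −5p − 1; against C: (-4)p + (-5)(1−p) = p − 5.
Setting these equal: −5p − 1 = p − 5 ⇒ −6p = -4 ⇒ p = 2/3, and the value is (-5)·(2/3) − 1 = -13/3.
For General C: with q = P(L), equating U's and M's payoffs gives −2q − 4 = 4q − 5 ⇒ q = 1/6.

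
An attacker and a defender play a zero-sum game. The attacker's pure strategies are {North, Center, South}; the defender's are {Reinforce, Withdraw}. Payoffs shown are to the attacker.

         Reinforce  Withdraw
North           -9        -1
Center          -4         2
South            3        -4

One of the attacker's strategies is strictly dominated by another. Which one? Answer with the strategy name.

North

Center gives a strictly higher payoff than North against every column: -4 > -9, 2 > -1.
So North is strictly dominated and the attacker never plays it.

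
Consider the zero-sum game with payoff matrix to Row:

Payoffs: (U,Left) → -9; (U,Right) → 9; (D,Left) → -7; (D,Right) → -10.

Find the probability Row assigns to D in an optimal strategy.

6/7

Row minima: U → -9, D → -10; maximin = -9.
Column maxima: Left → -7, Right → 9; minimax = -7.
-9 ≠ -7, so there is no saddle point; optimal play is mixed.
Let Row play U with probability p. Expected payoff against Left: (-9)p + (-7)(1−p) = −2p − 7; against Right: 9p + (-10)(1−p) = 19p − 10.
Setting these equal: −2p − 7 = 19p − 10 ⇒ −21p = -3 ⇒ p = 1/7, and the value is (-2)·(1/7) − 7 = -51/7.
For Column: with q = P(Left), equating U's and D's payoffs gives −18q + 9 = 3q − 10 ⇒ q = 19/21.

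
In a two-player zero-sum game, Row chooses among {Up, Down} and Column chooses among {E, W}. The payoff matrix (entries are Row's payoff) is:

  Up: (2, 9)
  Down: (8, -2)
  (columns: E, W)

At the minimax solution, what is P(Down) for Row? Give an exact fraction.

7/17

Row minima: Up → 2, Down → -2; maximin = 2.
Column maxima: E → 8, W → 9; minimax = 8.
2 ≠ 8, so there is no saddle point; optimal play is mixed.
Let Row play Up with probability p. Expected payoff against E: 2p + 8(1−p) = −6p + 8; against W: 9p + (-2)(1−p) = 11p − 2.
Setting these equal: −6p + 8 = 11p − 2 ⇒ −17p = -10 ⇒ p = 10/17, and the value is (-6)·(10/17) + 8 = 76/17.
For Column: with q = P(E), equating Up's and Down's payoffs gives −7q + 9 = 10q − 2 ⇒ q = 11/17.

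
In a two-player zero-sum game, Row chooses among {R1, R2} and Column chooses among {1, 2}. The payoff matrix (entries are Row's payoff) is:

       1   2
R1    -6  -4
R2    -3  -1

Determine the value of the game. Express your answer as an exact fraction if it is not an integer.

-3

Row minima: R1 → -6, R2 → -3; maximin = -3.
Column maxima: 1 → -3, 2 → -1; minimax = -3.
Since maximin = minimax = -3, there is a saddle point and the value is -3.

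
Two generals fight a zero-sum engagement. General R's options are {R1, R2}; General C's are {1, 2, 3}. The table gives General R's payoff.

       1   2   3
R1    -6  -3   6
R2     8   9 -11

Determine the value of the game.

Row minima: R1 → -6, R2 → -11; maximin = -6.
Column maxima: 1 → 8, 2 → 9, 3 → 6; minimax = 6.
-6 ≠ 6, so there is no saddle point; optimal play is mixed.
2 is strictly dominated by 1 (it gives General R strictly more in every row), so General C never plays it.
On the remaining 2×2 (R1, R2 vs 1, 3):
Let General R play R1 with probability p. Expected payoff against 1: (-6)p + 8(1−p) = −14p + 8; against 3: 6p + (-11)(1−p) = 17p − 11.
Setting these equal: −14p + 8 = 17p − 11 ⇒ −31p = -19 ⇒ p = 19/31, and the value is (-14)·(19/31) + 8 = -18/31.
For General C: with q = P(1), equating R1's and R2's payoffs gives −12q + 6 = 19q − 11 ⇒ q = 17/31.

-18/31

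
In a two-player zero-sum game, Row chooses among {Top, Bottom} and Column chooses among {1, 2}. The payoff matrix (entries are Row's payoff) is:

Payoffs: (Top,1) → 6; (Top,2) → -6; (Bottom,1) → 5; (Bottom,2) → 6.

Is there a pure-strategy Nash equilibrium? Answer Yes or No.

Row minima: Top → -6, Bottom → 5; maximin = 5.
Column maxima: 1 → 6, 2 → 6; minimax = 6.
5 ≠ 6, so no pure-strategy equilibrium exists.

No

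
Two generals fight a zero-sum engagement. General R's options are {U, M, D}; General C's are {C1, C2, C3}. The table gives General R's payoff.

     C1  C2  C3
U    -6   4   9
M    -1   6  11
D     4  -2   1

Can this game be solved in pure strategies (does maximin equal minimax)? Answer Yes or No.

Row minima: U → -6, M → -1, D → -2; maximin = -1.
Column maxima: C1 → 4, C2 → 6, C3 → 11; minimax = 4.
-1 ≠ 4, so no pure-strategy equilibrium exists.

No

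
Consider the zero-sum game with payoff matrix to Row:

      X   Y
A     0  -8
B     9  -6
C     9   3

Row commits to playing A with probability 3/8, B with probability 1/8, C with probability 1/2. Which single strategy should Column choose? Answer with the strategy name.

If Column plays X, Row's expected payoff is (3/8)·0 + (1/8)·9 + (1/2)·9 = 45/8.
If Column plays Y, Row's expected payoff is (3/8)·(-8) + (1/8)·(-6) + (1/2)·3 = -9/4.
Column minimizes Row's payoff; the smallest is -9/4, so the best response is Y.

Y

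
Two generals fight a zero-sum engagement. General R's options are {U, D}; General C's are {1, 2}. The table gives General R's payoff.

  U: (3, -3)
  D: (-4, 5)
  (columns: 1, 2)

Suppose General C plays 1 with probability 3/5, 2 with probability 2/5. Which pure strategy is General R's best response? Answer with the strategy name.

U

Expected payoff of U: (3/5)·3 + (2/5)·(-3) = 3/5.
Expected payoff of D: (3/5)·(-4) + (2/5)·5 = -2/5.
The largest is 3/5, so General R's best response is U.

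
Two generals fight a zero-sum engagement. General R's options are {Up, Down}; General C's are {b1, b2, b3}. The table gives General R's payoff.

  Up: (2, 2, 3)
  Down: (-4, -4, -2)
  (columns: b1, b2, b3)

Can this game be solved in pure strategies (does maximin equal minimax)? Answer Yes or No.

Row minima: Up → 2, Down → -4; maximin = 2.
Column maxima: b1 → 2, b2 → 2, b3 → 3; minimax = 2.
maximin = minimax = 2, so a saddle point exists.

Yes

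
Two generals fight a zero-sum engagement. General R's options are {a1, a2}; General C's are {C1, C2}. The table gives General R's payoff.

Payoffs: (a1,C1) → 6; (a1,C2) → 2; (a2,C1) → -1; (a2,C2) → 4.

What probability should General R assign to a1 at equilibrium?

5/9

Row minima: a1 → 2, a2 → -1; maximin = 2.
Column maxima: C1 → 6, C2 → 4; minimax = 4.
2 ≠ 4, so there is no saddle point; optimal play is mixed.
Let General R play a1 with probability p. Expected payoff against C1: 6p + (-1)(1−p) = 7p − 1; against C2: 2p + 4(1−p) = −2p + 4.
Setting these equal: 7p − 1 = −2p + 4 ⇒ 9p = 5 ⇒ p = 5/9, and the value is (7)·(5/9) − 1 = 26/9.
For General C: with q = P(C1), equating a1's and a2's payoffs gives 4q + 2 = −5q + 4 ⇒ q = 2/9.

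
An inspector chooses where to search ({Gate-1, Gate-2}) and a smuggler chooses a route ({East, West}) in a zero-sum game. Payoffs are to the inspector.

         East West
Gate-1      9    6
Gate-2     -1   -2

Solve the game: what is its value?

Row minima: Gate-1 → 6, Gate-2 → -2; maximin = 6.
Column maxima: East → 9, West → 6; minimax = 6.
Since maximin = minimax = 6, there is a saddle point and the value is 6.

6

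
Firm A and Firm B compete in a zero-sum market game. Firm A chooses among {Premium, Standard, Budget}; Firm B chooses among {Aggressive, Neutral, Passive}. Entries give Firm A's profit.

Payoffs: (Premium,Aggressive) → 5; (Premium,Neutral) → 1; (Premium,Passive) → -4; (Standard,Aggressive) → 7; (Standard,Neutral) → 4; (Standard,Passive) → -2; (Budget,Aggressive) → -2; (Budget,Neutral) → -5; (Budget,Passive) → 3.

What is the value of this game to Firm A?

Row minima: Premium → -4, Standard → -2, Budget → -5; maximin = -2.
Column maxima: Aggressive → 7, Neutral → 4, Passive → 3; minimax = 3.
-2 ≠ 3, so there is no saddle point; optimal play is mixed.
Premium is strictly dominated by Standard, so Firm A never plays it.
Aggressive is strictly dominated by Neutral (it gives Firm A strictly more in every row), so Firm B never plays it.
On the remaining 2×2 (Standard, Budget vs Neutral, Passive):
Let Firm A play Standard with probability p. Expected payoff against Neutral: 4p + (-5)(1−p) = 9p − 5; against Passive: (-2)p + 3(1−p) = −5p + 3.
Setting these equal: 9p − 5 = −5p + 3 ⇒ 14p = 8 ⇒ p = 4/7, and the value is (9)·(4/7) − 5 = 1/7.
For Firm B: with q = P(Neutral), equating Standard's and Budget's payoffs gives 6q − 2 = −8q + 3 ⇒ q = 5/14.

1/7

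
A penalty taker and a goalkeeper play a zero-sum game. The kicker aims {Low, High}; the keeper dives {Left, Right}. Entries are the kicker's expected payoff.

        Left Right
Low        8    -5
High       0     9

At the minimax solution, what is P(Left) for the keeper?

7/11

Row minima: Low → -5, High → 0; maximin = 0.
Column maxima: Left → 8, Right → 9; minimax = 8.
0 ≠ 8, so there is no saddle point; optimal play is mixed.
Let the kicker play Low with probability p. Expected payoff against Left: 8p + 0(1−p) = 8p; against Right: (-5)p + 9(1−p) = −14p + 9.
Setting these equal: 8p = −14p + 9 ⇒ 22p = 9 ⇒ p = 9/22, and the value is (8)·(9/22) = 36/11.
For the keeper: with q = P(Left), equating Low's and High's payoffs gives 13q − 5 = −9q + 9 ⇒ q = 7/11.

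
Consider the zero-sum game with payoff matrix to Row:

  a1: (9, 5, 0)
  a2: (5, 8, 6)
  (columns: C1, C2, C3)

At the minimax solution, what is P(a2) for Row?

Row minima: a1 → 0, a2 → 5; maximin = 5.
Column maxima: C1 → 9, C2 → 8, C3 → 6; minimax = 6.
5 ≠ 6, so there is no saddle point; optimal play is mixed.
C2 is strictly dominated by C3 (it gives Row strictly more in every row), so Column never plays it.
On the remaining 2×2 (a1, a2 vs C1, C3):
Let Row play a1 with probability p. Expected payoff against C1: 9p + 5(1−p) = 4p + 5; against C3: 0p + 6(1−p) = −6p + 6.
Setting these equal: 4p + 5 = −6p + 6 ⇒ 10p = 1 ⇒ p = 1/10, and the value is (4)·(1/10) + 5 = 27/5.
For Column: with q = P(C1), equating a1's and a2's payoffs gives 9q = −q + 6 ⇒ q = 3/5.

9/10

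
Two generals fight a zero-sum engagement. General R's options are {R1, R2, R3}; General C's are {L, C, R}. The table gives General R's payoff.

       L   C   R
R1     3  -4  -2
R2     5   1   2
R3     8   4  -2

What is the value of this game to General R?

Row minima: R1 → -4, R2 → 1, R3 → -2; maximin = 1.
Column maxima: L → 8, C → 4, R → 2; minimax = 2.
1 ≠ 2, so there is no saddle point; optimal play is mixed.
R1 is strictly dominated by R2, so General R never plays it.
L is strictly dominated by C (it gives General R strictly more in every row), so General C never plays it.
On the remaining 2×2 (R2, R3 vs C, R):
Let General R play R2 with probability p. Expected payoff against C: 1p + 4(1−p) = −3p + 4; against R: 2p + (-2)(1−p) = 4p − 2.
Setting these equal: −3p + 4 = 4p − 2 ⇒ −7p = -6 ⇒ p = 6/7, and the value is (-3)·(6/7) + 4 = 10/7.
For General C: with q = P(C), equating R2's and R3's payoffs gives −q + 2 = 6q − 2 ⇒ q = 4/7.

10/7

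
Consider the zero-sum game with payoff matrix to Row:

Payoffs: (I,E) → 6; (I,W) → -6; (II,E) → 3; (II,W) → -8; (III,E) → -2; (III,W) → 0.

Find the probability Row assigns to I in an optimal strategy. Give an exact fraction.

Row minima: I → -6, II → -8, III → -2; maximin = -2.
Column maxima: E → 6, W → 0; minimax = 0.
-2 ≠ 0, so there is no saddle point; optimal play is mixed.
II is strictly dominated by I, so Row never plays it.
On the remaining 2×2 (I, III vs E, W):
Let Row play I with probability p. Expected payoff against E: 6p + (-2)(1−p) = 8p − 2; against W: (-6)p + 0(1−p) = −6p.
Setting these equal: 8p − 2 = −6p ⇒ 14p = 2 ⇒ p = 1/7, and the value is (8)·(1/7) − 2 = -6/7.
For Column: with q = P(E), equating I's and III's payoffs gives 12q − 6 = −2q ⇒ q = 3/7.

1/7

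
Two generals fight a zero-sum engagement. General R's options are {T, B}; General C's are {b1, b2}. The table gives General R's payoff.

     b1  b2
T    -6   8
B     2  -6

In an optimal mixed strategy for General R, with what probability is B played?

7/11

Row minima: T → -6, B → -6; maximin = -6.
Column maxima: b1 → 2, b2 → 8; minimax = 2.
-6 ≠ 2, so there is no saddle point; optimal play is mixed.
Let General R play T with probability p. Expected payoff against b1: (-6)p + 2(1−p) = −8p + 2; against b2: 8p + (-6)(1−p) = 14p − 6.
Setting these equal: −8p + 2 = 14p − 6 ⇒ −22p = -8 ⇒ p = 4/11, and the value is (-8)·(4/11) + 2 = -10/11.
For General C: with q = P(b1), equating T's and B's payoffs gives −14q + 8 = 8q − 6 ⇒ q = 7/11.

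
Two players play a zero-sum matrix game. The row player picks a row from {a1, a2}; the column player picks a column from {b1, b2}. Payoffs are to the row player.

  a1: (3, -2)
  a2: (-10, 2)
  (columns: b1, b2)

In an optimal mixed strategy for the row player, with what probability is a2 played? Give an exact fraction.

Row minima: a1 → -2, a2 → -10; maximin = -2.
Column maxima: b1 → 3, b2 → 2; minimax = 2.
-2 ≠ 2, so there is no saddle point; optimal play is mixed.
Let the row player play a1 with probability p. Expected payoff against b1: 3p + (-10)(1−p) = 13p − 10; against b2: (-2)p + 2(1−p) = −4p + 2.
Setting these equal: 13p − 10 = −4p + 2 ⇒ 17p = 12 ⇒ p = 12/17, and the value is (13)·(12/17) − 10 = -14/17.
For the column player: with q = P(b1), equating a1's and a2's payoffs gives 5q − 2 = −12q + 2 ⇒ q = 4/17.

5/17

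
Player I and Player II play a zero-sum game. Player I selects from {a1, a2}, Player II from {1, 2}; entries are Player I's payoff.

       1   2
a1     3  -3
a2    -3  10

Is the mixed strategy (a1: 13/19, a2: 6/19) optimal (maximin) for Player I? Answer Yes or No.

Against 1 this mix gives (13/19)·3 + (6/19)·(-3) = 21/19.
Against 2 this mix gives (13/19)·(-3) + (6/19)·10 = 21/19.
All of Player II's active replies (1, 2) yield 21/19, and no column does worse for Player I. The mix makes Player II indifferent and guarantees 21/19, so it is optimal.

Yes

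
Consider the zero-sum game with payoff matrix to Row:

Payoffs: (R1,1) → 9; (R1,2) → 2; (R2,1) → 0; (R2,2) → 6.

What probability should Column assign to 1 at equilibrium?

Row minima: R1 → 2, R2 → 0; maximin = 2.
Column maxima: 1 → 9, 2 → 6; minimax = 6.
2 ≠ 6, so there is no saddle point; optimal play is mixed.
Let Row play R1 with probability p. Expected payoff against 1: 9p + 0(1−p) = 9p; against 2: 2p + 6(1−p) = −4p + 6.
Setting these equal: 9p = −4p + 6 ⇒ 13p = 6 ⇒ p = 6/13, and the value is (9)·(6/13) = 54/13.
For Column: with q = P(1), equating R1's and R2's payoffs gives 7q + 2 = −6q + 6 ⇒ q = 4/13.

4/13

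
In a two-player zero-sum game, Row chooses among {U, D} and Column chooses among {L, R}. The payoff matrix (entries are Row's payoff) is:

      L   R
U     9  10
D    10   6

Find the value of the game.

46/5

Row minima: U → 9, D → 6; maximin = 9.
Column maxima: L → 10, R → 10; minimax = 10.
9 ≠ 10, so there is no saddle point; optimal play is mixed.
Let Row play U with probability p. Expected payoff against L: 9p + 10(1−p) = −p + 10; against R: 10p + 6(1−p) = 4p + 6.
Setting these equal: −p + 10 = 4p + 6 ⇒ −5p = -4 ⇒ p = 4/5, and the value is (-1)·(4/5) + 10 = 46/5.
For Column: with q = P(L), equating U's and D's payoffs gives −q + 10 = 4q + 6 ⇒ q = 4/5.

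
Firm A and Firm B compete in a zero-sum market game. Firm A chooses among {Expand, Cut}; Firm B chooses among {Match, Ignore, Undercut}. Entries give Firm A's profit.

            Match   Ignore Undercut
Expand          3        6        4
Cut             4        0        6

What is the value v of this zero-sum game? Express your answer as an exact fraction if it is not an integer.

Row minima: Expand → 3, Cut → 0; maximin = 3.
Column maxima: Match → 4, Ignore → 6, Undercut → 6; minimax = 4.
3 ≠ 4, so there is no saddle point; optimal play is mixed.
Undercut is strictly dominated by Match (it gives Firm A strictly more in every row), so Firm B never plays it.
On the remaining 2×2 (Expand, Cut vs Match, Ignore):
Let Firm A play Expand with probability p. Expected payoff against Match: 3p + 4(1−p) = −p + 4; against Ignore: 6p + 0(1−p) = 6p.
Setting these equal: −p + 4 = 6p ⇒ −7p = -4 ⇒ p = 4/7, and the value is (-1)·(4/7) + 4 = 24/7.
For Firm B: with q = P(Match), equating Expand's and Cut's payoffs gives −3q + 6 = 4q ⇒ q = 6/7.

24/7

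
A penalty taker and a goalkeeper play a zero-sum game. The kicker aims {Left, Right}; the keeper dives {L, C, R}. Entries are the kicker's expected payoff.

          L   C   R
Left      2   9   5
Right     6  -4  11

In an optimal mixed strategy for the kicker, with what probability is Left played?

Row minima: Left → 2, Right → -4; maximin = 2.
Column maxima: L → 6, C → 9, R → 11; minimax = 6.
2 ≠ 6, so there is no saddle point; optimal play is mixed.
R is strictly dominated by L (it gives the kicker strictly more in every row), so the keeper never plays it.
On the remaining 2×2 (Left, Right vs L, C):
Let the kicker play Left with probability p. Expected payoff against L: 2p + 6(1−p) = −4p + 6; against C: 9p + (-4)(1−p) = 13p − 4.
Setting these equal: −4p + 6 = 13p − 4 ⇒ −17p = -10 ⇒ p = 10/17, and the value is (-4)·(10/17) + 6 = 62/17.
For the keeper: with q = P(L), equating Left's and Right's payoffs gives −7q + 9 = 10q − 4 ⇒ q = 13/17.

10/17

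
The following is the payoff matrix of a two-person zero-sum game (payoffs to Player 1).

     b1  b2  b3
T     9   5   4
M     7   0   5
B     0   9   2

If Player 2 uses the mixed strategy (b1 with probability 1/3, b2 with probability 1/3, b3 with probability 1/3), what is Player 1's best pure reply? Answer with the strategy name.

T

Expected payoff of T: (1/3)·9 + (1/3)·5 + (1/3)·4 = 6.
Expected payoff of M: (1/3)·7 + (1/3)·0 + (1/3)·5 = 4.
Expected payoff of B: (1/3)·0 + (1/3)·9 + (1/3)·2 = 11/3.
The largest is 6, so Player 1's best response is T.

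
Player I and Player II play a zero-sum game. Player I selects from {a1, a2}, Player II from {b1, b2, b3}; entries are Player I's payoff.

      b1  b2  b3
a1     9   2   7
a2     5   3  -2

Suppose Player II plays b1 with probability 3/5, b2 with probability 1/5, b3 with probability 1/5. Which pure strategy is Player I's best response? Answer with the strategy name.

Expected payoff of a1: (3/5)·9 + (1/5)·2 + (1/5)·7 = 36/5.
Expected payoff of a2: (3/5)·5 + (1/5)·3 + (1/5)·(-2) = 16/5.
The largest is 36/5, so Player I's best response is a1.

a1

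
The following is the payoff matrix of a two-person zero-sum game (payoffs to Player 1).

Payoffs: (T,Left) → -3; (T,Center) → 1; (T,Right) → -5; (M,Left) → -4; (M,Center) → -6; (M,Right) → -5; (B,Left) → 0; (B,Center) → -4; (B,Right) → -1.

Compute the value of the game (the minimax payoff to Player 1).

Row minima: T → -5, M → -6, B → -4; maximin = -4.
Column maxima: Left → 0, Center → 1, Right → -1; minimax = -1.
-4 ≠ -1, so there is no saddle point; optimal play is mixed.
M is strictly dominated by B, so Player 1 never plays it.
Left is strictly dominated by Right (it gives Player 1 strictly more in every row), so Player 2 never plays it.
On the remaining 2×2 (T, B vs Center, Right):
Let Player 1 play T with probability p. Expected payoff against Center: 1p + (-4)(1−p) = 5p − 4; against Right: (-5)p + (-1)(1−p) = −4p − 1.
Setting these equal: 5p − 4 = −4p − 1 ⇒ 9p = 3 ⇒ p = 1/3, and the value is (5)·(1/3) − 4 = -7/3.
For Player 2: with q = P(Center), equating T's and B's payoffs gives 6q − 5 = −3q − 1 ⇒ q = 4/9.

-7/3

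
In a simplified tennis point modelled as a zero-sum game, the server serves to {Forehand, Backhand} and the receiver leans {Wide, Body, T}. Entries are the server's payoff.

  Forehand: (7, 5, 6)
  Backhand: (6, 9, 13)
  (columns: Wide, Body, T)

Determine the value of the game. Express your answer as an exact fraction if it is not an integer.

33/5

Row minima: Forehand → 5, Backhand → 6; maximin = 6.
Column maxima: Wide → 7, Body → 9, T → 13; minimax = 7.
6 ≠ 7, so there is no saddle point; optimal play is mixed.
T is strictly dominated by Body (it gives the server strictly more in every row), so the receiver never plays it.
On the remaining 2×2 (Forehand, Backhand vs Wide, Body):
Let the server play Forehand with probability p. Expected payoff against Wide: 7p + 6(1−p) = p + 6; against Body: 5p + 9(1−p) = −4p + 9.
Setting these equal: p + 6 = −4p + 9 ⇒ 5p = 3 ⇒ p = 3/5, and the value is (1)·(3/5) + 6 = 33/5.
For the receiver: with q = P(Wide), equating Forehand's and Backhand's payoffs gives 2q + 5 = −3q + 9 ⇒ q = 4/5.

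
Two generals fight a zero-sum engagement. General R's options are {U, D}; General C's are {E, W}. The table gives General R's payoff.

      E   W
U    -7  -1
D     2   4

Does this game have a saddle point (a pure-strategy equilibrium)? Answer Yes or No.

Row minima: U → -7, D → 2; maximin = 2.
Column maxima: E → 2, W → 4; minimax = 2.
maximin = minimax = 2, so a saddle point exists.

Yes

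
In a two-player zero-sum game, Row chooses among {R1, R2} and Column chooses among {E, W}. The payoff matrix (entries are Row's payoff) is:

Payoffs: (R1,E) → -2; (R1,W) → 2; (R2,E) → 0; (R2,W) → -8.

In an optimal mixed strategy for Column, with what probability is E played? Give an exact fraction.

5/6

Row minima: R1 → -2, R2 → -8; maximin = -2.
Column maxima: E → 0, W → 2; minimax = 0.
-2 ≠ 0, so there is no saddle point; optimal play is mixed.
Let Row play R1 with probability p. Expected payoff against E: (-2)p + 0(1−p) = −2p; against W: 2p + (-8)(1−p) = 10p − 8.
Setting these equal: −2p = 10p − 8 ⇒ −12p = -8 ⇒ p = 2/3, and the value is (-2)·(2/3) = -4/3.
For Column: with q = P(E), equating R1's and R2's payoffs gives −4q + 2 = 8q − 8 ⇒ q = 5/6.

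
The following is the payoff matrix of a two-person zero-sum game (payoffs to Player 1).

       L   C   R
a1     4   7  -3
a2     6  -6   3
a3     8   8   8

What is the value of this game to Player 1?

8

Row minima: a1 → -3, a2 → -6, a3 → 8; maximin = 8.
Column maxima: L → 8, C → 8, R → 8; minimax = 8.
Since maximin = minimax = 8, there is a saddle point and the value is 8.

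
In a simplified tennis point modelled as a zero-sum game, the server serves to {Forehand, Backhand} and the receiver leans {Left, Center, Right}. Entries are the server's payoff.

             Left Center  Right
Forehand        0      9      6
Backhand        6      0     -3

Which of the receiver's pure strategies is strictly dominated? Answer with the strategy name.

Right holds the server's payoff strictly below Center in every row: 6 < 9, -3 < 0.
So Center is strictly dominated for the receiver.

Center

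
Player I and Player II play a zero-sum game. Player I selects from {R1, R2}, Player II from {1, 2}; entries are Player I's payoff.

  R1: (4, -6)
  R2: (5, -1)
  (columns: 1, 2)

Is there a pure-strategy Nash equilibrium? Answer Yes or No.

Yes

Row minima: R1 → -6, R2 → -1; maximin = -1.
Column maxima: 1 → 5, 2 → -1; minimax = -1.
maximin = minimax = -1, so a saddle point exists.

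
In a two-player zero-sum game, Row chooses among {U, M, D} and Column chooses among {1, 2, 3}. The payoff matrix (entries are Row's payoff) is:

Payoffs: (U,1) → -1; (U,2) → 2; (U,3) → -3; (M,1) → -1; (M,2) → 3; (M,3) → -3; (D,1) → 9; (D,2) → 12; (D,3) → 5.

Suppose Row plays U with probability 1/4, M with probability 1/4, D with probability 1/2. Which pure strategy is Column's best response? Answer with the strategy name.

If Column plays 1, Row's expected payoff is (1/4)·(-1) + (1/4)·(-1) + (1/2)·9 = 4.
If Column plays 2, Row's expected payoff is (1/4)·2 + (1/4)·3 + (1/2)·12 = 29/4.
If Column plays 3, Row's expected payoff is (1/4)·(-3) + (1/4)·(-3) + (1/2)·5 = 1.
Column minimizes Row's payoff; the smallest is 1, so the best response is 3.

3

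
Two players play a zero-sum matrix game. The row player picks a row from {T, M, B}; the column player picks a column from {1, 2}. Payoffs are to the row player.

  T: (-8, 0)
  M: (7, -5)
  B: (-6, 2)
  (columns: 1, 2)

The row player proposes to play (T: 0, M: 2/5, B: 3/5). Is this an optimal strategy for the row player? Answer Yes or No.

Yes

Against 1 this mix gives (2/5)·7 + (3/5)·(-6) = -4/5.
Against 2 this mix gives (2/5)·(-5) + (3/5)·2 = -4/5.
All of the column player's active replies (1, 2) yield -4/5, and no column does worse for the row player. The mix makes the column player indifferent and guarantees -4/5, so it is optimal.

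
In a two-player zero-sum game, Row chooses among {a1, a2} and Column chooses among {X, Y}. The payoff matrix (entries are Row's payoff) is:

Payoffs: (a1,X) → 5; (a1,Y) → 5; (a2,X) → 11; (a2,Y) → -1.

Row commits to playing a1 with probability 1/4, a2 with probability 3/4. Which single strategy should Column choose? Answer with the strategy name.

If Column plays X, Row's expected payoff is (1/4)·5 + (3/4)·11 = 19/2.
If Column plays Y, Row's expected payoff is (1/4)·5 + (3/4)·(-1) = 1/2.
Column minimizes Row's payoff; the smallest is 1/2, so the best response is Y.

Y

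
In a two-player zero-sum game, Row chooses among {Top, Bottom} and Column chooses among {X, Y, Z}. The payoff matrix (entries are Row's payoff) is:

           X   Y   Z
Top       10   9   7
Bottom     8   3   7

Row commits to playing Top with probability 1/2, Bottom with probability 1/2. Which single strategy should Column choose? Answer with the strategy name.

Y

If Column plays X, Row's expected payoff is (1/2)·10 + (1/2)·8 = 9.
If Column plays Y, Row's expected payoff is (1/2)·9 + (1/2)·3 = 6.
If Column plays Z, Row's expected payoff is (1/2)·7 + (1/2)·7 = 7.
Column minimizes Row's payoff; the smallest is 6, so the best response is Y.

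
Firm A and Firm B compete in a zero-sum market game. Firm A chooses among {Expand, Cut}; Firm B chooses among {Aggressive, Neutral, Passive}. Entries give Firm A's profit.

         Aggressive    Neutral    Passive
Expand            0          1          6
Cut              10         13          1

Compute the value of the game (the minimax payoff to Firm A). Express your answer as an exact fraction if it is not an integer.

4

Row minima: Expand → 0, Cut → 1; maximin = 1.
Column maxima: Aggressive → 10, Neutral → 13, Passive → 6; minimax = 6.
1 ≠ 6, so there is no saddle point; optimal play is mixed.
Neutral is strictly dominated by Aggressive (it gives Firm A strictly more in every row), so Firm B never plays it.
On the remaining 2×2 (Expand, Cut vs Aggressive, Passive):
Let Firm A play Expand with probability p. Expected payoff against Aggressive: 0p + 10(1−p) = −10p + 10; against Passive: 6p + 1(1−p) = 5p + 1.
Setting these equal: −10p + 10 = 5p + 1 ⇒ −15p = -9 ⇒ p = 3/5, and the value is (-10)·(3/5) + 10 = 4.
For Firm B: with q = P(Aggressive), equating Expand's and Cut's payoffs gives −6q + 6 = 9q + 1 ⇒ q = 1/3.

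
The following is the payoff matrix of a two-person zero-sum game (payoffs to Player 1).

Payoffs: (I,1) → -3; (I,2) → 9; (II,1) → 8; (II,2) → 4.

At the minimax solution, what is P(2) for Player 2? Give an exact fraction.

Row minima: I → -3, II → 4; maximin = 4.
Column maxima: 1 → 8, 2 → 9; minimax = 8.
4 ≠ 8, so there is no saddle point; optimal play is mixed.
Let Player 1 play I with probability p. Expected payoff against 1: (-3)p + 8(1−p) = −11p + 8; against 2: 9p + 4(1−p) = 5p + 4.
Setting these equal: −11p + 8 = 5p + 4 ⇒ −16p = -4 ⇒ p = 1/4, and the value is (-11)·(1/4) + 8 = 21/4.
For Player 2: with q = P(1), equating I's and II's payoffs gives −12q + 9 = 4q + 4 ⇒ q = 5/16.

11/16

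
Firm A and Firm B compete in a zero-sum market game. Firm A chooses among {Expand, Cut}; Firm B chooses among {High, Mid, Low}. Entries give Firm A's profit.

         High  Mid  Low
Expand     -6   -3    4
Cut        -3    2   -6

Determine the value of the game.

Row minima: Expand → -6, Cut → -6; maximin = -6.
Column maxima: High → -3, Mid → 2, Low → 4; minimax = -3.
-6 ≠ -3, so there is no saddle point; optimal play is mixed.
Mid is strictly dominated by High (it gives Firm A strictly more in every row), so Firm B never plays it.
On the remaining 2×2 (Expand, Cut vs High, Low):
Let Firm A play Expand with probability p. Expected payoff against High: (-6)p + (-3)(1−p) = −3p − 3; against Low: 4p + (-6)(1−p) = 10p − 6.
Setting these equal: −3p − 3 = 10p − 6 ⇒ −13p = -3 ⇒ p = 3/13, and the value is (-3)·(3/13) − 3 = -48/13.
For Firm B: with q = P(High), equating Expand's and Cut's payoffs gives −10q + 4 = 3q − 6 ⇒ q = 10/13.

-48/13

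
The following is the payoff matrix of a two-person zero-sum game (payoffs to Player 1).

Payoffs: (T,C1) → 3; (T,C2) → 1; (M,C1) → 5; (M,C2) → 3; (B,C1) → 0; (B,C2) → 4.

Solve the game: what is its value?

Row minima: T → 1, M → 3, B → 0; maximin = 3.
Column maxima: C1 → 5, C2 → 4; minimax = 4.
3 ≠ 4, so there is no saddle point; optimal play is mixed.
T is strictly dominated by M, so Player 1 never plays it.
On the remaining 2×2 (M, B vs C1, C2):
Let Player 1 play M with probability p. Expected payoff against C1: 5p + 0(1−p) = 5p; against C2: 3p + 4(1−p) = −p + 4.
Setting these equal: 5p = −p + 4 ⇒ 6p = 4 ⇒ p = 2/3, and the value is (5)·(2/3) = 10/3.
For Player 2: with q = P(C1), equating M's and B's payoffs gives 2q + 3 = −4q + 4 ⇒ q = 1/6.

10/3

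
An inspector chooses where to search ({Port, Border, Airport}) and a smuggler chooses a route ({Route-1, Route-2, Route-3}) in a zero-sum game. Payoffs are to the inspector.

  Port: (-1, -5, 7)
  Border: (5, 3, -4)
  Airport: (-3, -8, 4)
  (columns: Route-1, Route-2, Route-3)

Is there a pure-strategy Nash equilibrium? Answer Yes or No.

Row minima: Port → -5, Border → -4, Airport → -8; maximin = -4.
Column maxima: Route-1 → 5, Route-2 → 3, Route-3 → 7; minimax = 3.
-4 ≠ 3, so no pure-strategy equilibrium exists.

No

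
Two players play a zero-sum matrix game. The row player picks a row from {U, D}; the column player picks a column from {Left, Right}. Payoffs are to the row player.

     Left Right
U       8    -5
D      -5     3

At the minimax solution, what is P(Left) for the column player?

Row minima: U → -5, D → -5; maximin = -5.
Column maxima: Left → 8, Right → 3; minimax = 3.
-5 ≠ 3, so there is no saddle point; optimal play is mixed.
Let the row player play U with probability p. Expected payoff against Left: 8p + (-5)(1−p) = 13p − 5; against Right: (-5)p + 3(1−p) = −8p + 3.
Setting these equal: 13p − 5 = −8p + 3 ⇒ 21p = 8 ⇒ p = 8/21, and the value is (13)·(8/21) − 5 = -1/21.
For the column player: with q = P(Left), equating U's and D's payoffs gives 13q − 5 = −8q + 3 ⇒ q = 8/21.

8/21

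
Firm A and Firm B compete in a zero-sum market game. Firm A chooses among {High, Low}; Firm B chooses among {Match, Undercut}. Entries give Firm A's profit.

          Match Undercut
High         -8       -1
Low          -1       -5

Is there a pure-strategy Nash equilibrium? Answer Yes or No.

Row minima: High → -8, Low → -5; maximin = -5.
Column maxima: Match → -1, Undercut → -1; minimax = -1.
-5 ≠ -1, so no pure-strategy equilibrium exists.

No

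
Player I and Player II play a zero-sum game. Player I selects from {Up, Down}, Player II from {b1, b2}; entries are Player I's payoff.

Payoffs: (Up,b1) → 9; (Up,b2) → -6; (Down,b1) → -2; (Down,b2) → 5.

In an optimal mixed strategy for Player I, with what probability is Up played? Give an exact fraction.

Row minima: Up → -6, Down → -2; maximin = -2.
Column maxima: b1 → 9, b2 → 5; minimax = 5.
-2 ≠ 5, so there is no saddle point; optimal play is mixed.
Let Player I play Up with probability p. Expected payoff against b1: 9p + (-2)(1−p) = 11p − 2; against b2: (-6)p + 5(1−p) = −11p + 5.
Setting these equal: 11p − 2 = −11p + 5 ⇒ 22p = 7 ⇒ p = 7/22, and the value is (11)·(7/22) − 2 = 3/2.
For Player II: with q = P(b1), equating Up's and Down's payoffs gives 15q − 6 = −7q + 5 ⇒ q = 1/2.

7/22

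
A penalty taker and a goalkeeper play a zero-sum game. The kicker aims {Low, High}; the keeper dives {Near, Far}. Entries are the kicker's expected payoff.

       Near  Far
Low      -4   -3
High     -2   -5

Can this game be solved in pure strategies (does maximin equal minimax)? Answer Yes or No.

No

Row minima: Low → -4, High → -5; maximin = -4.
Column maxima: Near → -2, Far → -3; minimax = -3.
-4 ≠ -3, so no pure-strategy equilibrium exists.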